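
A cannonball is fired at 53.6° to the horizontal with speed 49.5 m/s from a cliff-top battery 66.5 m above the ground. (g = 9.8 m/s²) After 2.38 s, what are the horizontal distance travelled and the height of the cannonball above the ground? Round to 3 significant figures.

v_x = 49.5 cos 53.6° = 29.37 m/s; v_y0 = 49.5 sin 53.6° = 39.84 m/s.
x = v_x t = 29.37 × 2.38 = 69.9 m.
y = 66.5 + v_y0 t − ½ g t² = 134 m.

x = 69.9 m, y = 134 m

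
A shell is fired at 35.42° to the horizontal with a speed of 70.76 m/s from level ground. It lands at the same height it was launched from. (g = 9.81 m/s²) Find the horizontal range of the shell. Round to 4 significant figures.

482.1 m

Components: v_x = 70.76 cos 35.42° = 57.664 m/s, v_y = 70.76 sin 35.42° = 41.010 m/s.
Time of flight (same landing height): t = 2 v_y / g = 2 × 41.010 / 9.81 = 8.3609 s.
Range: R = v_x · t = 57.664 × 8.3609 = 482.1 m.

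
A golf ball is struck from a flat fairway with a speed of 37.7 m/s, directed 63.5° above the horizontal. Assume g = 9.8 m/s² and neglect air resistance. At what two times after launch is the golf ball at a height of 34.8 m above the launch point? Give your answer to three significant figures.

1.26 s and 5.62 s

v_y0 = 37.7 sin 63.5° = 33.74 m/s.
Set y = v_y0 t − ½ g t² = 34.8: 4.900 t² − 33.74 t + 34.8 = 0.
t = [33.74 ± √(1138 − 682.1)] / 9.8 = (33.74 ± 21.35) / 9.8, giving t = 1.26 s or t = 5.62 s.
So the golf ball is at 34.8 m at t = 1.26 s (rising) and t = 5.62 s (falling).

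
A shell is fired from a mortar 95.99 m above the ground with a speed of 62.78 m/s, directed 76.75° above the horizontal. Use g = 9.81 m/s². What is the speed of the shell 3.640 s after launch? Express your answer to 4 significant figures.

29.19 m/s

v_x = 62.78 cos 76.75° = 14.389 m/s (constant).
v_y(t) = 62.78 sin 76.75° − g t = 61.109 − 9.81 × 3.640 = 25.401 m/s.
Speed = √(v_x² + v_y²) = √(207.04 + 645.21) = 29.19 m/s.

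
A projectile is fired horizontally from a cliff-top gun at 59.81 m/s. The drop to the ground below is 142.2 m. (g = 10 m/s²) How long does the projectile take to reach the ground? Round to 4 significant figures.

5.333 s

The horizontal speed doesn't affect the fall. With v_y0 = 0, h = ½ g t².
t = √(2 × 142.2 / 10) = √28.440 = 5.333 s.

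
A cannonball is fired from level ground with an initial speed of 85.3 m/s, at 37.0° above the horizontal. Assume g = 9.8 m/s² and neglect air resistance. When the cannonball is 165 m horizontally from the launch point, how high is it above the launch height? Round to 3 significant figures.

v_x = 85.3 cos 37.0° = 68.12 m/s, v_y0 = 85.3 sin 37.0° = 51.33 m/s.
Time to reach x = 165 m: t = x / v_x = 165 / 68.12 = 2.422 s.
y = v_y0 t − ½ g t² = 51.33×2.422 − 4.900×2.422² = 95.6 m.

95.6 m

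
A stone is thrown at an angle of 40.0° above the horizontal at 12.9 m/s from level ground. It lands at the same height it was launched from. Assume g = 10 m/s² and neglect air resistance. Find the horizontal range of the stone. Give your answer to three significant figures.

16.4 m

Components: v_x = 12.9 cos 40.0° = 9.882 m/s, v_y = 12.9 sin 40.0° = 8.292 m/s.
Time of flight (same landing height): t = 2 v_y / g = 2 × 8.292 / 10 = 1.658 s.
Range: R = v_x · t = 9.882 × 1.658 = 16.4 m.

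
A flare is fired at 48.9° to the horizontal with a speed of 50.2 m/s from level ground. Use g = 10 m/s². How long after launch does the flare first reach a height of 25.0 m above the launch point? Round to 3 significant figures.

v_y0 = 50.2 sin 48.9° = 37.83 m/s.
Set y = v_y0 t − ½ g t² = 25.0: 5.000 t² − 37.83 t + 25.0 = 0.
t = [37.83 ± √(1431 − 500.0)] / 10 = (37.83 ± 30.51) / 10, giving t = 0.732 s or t = 6.83 s.
The flare is on the way up at the first time, so t = 0.732 s.

0.732 s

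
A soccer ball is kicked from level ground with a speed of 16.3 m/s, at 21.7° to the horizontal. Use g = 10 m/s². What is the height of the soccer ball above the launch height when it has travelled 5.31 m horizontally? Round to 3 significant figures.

v_x = 16.3 cos 21.7° = 15.14 m/s, v_y0 = 16.3 sin 21.7° = 6.027 m/s.
Time to reach x = 5.31 m: t = x / v_x = 5.31 / 15.14 = 0.3507 s.
y = v_y0 t − ½ g t² = 6.027×0.3507 − 5.000×0.3507² = 1.50 m.

1.50 m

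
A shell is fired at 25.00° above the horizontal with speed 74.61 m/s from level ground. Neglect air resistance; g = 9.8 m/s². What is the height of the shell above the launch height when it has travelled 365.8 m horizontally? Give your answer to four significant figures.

v_x = 74.61 cos 25.00° = 67.620 m/s, v_y0 = 74.61 sin 25.00° = 31.532 m/s.
Time to reach x = 365.8 m: t = x / v_x = 365.8 / 67.620 = 5.4096 s.
y = v_y0 t − ½ g t² = 31.532×5.4096 − 4.900×5.4096² = 27.18 m.

27.18 m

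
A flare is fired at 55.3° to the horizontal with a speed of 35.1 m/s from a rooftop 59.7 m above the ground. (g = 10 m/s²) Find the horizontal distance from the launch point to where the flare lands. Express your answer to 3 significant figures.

148 m

Components: v_x = 35.1 cos 55.3° = 19.98 m/s, v_y = 35.1 sin 55.3° = 28.86 m/s.
Vertical: 0 = 59.7 + 28.86 t − ½(10) t² ⇒ 5.000 t² − 28.86 t − 59.7 = 0.
t = [28.86 + √(832.9 + 1194)] / 10.00 = 7.388 s.
Horizontal: R = v_x · t = 19.98 × 7.388 = 148 m.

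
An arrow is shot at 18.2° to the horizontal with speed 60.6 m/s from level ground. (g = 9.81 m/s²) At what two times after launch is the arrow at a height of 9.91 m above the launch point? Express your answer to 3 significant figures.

0.625 s and 3.23 s

v_y0 = 60.6 sin 18.2° = 18.93 m/s.
Set y = v_y0 t − ½ g t² = 9.91: 4.905 t² − 18.93 t + 9.91 = 0.
t = [18.93 ± √(358.3 − 194.4)] / 9.81 = (18.93 ± 12.80) / 9.81, giving t = 0.625 s or t = 3.23 s.
So the arrow is at 9.91 m at t = 0.625 s (rising) and t = 3.23 s (falling).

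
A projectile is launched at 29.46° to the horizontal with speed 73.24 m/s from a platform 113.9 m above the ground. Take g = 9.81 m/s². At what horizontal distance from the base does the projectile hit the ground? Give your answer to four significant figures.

620.5 m

Components: v_x = 73.24 cos 29.46° = 63.770 m/s, v_y = 73.24 sin 29.46° = 36.021 m/s.
Vertical: 0 = 113.9 + 36.021 t − ½(9.81) t² ⇒ 4.905 t² − 36.021 t − 113.9 = 0.
t = [36.021 + √(1297.5 + 2234.7)] / 9.810 = 9.7302 s.
Horizontal: R = v_x · t = 63.770 × 9.7302 = 620.5 m.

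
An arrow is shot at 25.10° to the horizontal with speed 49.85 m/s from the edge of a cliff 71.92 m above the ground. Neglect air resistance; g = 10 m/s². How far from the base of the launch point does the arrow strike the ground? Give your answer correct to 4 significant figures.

291.5 m

Components: v_x = 49.85 cos 25.10° = 45.143 m/s, v_y = 49.85 sin 25.10° = 21.146 m/s.
Vertical: 0 = 71.92 + 21.146 t − ½(10) t² ⇒ 5.000 t² − 21.146 t − 71.92 = 0.
t = [21.146 + √(447.15 + 1438.4)] / 10.00 = 6.4569 s.
Horizontal: R = v_x · t = 45.143 × 6.4569 = 291.5 m.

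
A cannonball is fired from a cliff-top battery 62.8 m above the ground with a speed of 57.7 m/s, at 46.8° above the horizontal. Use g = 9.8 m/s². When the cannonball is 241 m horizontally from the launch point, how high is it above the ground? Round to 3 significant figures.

v_x = 57.7 cos 46.8° = 39.50 m/s, v_y0 = 57.7 sin 46.8° = 42.06 m/s.
Time to reach x = 241 m: t = x / v_x = 241 / 39.50 = 6.101 s.
y = 62.8 + v_y0 t − ½ g t² = 62.8 + 42.06×6.101 − 4.900×6.101² = 137 m.

137 m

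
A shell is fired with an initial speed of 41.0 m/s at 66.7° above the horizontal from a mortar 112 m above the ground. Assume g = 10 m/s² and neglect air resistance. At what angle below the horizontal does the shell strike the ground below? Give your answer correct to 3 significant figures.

v_x = 41.0 cos 66.7° = 16.22 m/s.
At impact |v_y| = √(v_y0² + 2 g h) = √(37.66² + 2×10×112) = 60.48 m/s.
Angle below horizontal = arctan(|v_y| / v_x) = arctan(60.48 / 16.22) = 75.0°.

75.0°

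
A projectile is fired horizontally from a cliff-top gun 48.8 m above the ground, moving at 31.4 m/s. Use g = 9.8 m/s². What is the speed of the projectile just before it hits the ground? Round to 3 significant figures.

44.1 m/s

Fall time: t = √(2 × 48.8 / 9.8) = 3.156 s.
At impact: v_x = 31.4 m/s (unchanged), v_y = g t = 9.8 × 3.156 = 30.93 m/s.
Speed = √(v_x² + v_y²) = √(986.0 + 956.7) = 44.1 m/s.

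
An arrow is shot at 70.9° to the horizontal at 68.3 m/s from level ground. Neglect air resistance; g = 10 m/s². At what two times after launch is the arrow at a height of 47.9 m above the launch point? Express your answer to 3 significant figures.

v_y0 = 68.3 sin 70.9° = 64.54 m/s.
Set y = v_y0 t − ½ g t² = 47.9: 5.000 t² − 64.54 t + 47.9 = 0.
t = [64.54 ± √(4165 − 958.0)] / 10 = (64.54 ± 56.63) / 10, giving t = 0.791 s or t = 12.1 s.
So the arrow is at 47.9 m at t = 0.791 s (rising) and t = 12.1 s (falling).

0.791 s and 12.1 s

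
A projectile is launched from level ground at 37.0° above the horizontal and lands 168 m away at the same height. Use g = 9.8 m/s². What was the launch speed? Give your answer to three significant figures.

41.4 m/s

On level ground, R = v₀² sin(2θ) / g, so v₀ = √(R g / sin 2θ).
sin(2 × 37.0°) = 0.9613.
v₀ = √(168 × 9.8 / 0.9613) = √1713 = 41.4 m/s.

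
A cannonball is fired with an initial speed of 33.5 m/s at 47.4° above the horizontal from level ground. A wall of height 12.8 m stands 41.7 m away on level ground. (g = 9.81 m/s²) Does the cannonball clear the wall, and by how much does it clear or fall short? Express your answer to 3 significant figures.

v_x = 33.5 cos 47.4° = 22.68 m/s; v_y0 = 33.5 sin 47.4° = 24.66 m/s.
Time to reach the wall: t = 41.7 / 22.68 = 1.839 s.
Height at that point: y = 24.66×1.839 − 4.905×1.839² = 28.76 m.
That is 28.76 − 12.8 = 16.0 m above the top of the wall, so the cannonball clears it.

Yes — it clears the wall by 16.0 m.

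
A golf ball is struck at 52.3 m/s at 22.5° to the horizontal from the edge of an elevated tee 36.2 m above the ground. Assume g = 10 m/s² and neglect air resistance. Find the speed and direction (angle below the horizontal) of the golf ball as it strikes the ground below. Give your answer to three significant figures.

v_x = 52.3 cos 22.5° = 48.32 m/s (constant).
|v_y| at impact = √((20.01)² + 2×10×36.2) = 33.53 m/s.
Speed = √(48.32² + 33.53²) = 58.8 m/s; angle = arctan(33.53/48.32) = 34.8° below horizontal.

58.8 m/s at 34.8° below the horizontal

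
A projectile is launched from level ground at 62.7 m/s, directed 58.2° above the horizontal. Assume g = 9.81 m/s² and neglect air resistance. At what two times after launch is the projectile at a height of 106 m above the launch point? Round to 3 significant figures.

2.62 s and 8.24 s

v_y0 = 62.7 sin 58.2° = 53.29 m/s.
Set y = v_y0 t − ½ g t² = 106: 4.905 t² − 53.29 t + 106 = 0.
t = [53.29 ± √(2840 − 2080)] / 9.81 = (53.29 ± 27.57) / 9.81, giving t = 2.62 s or t = 8.24 s.
So the projectile is at 106 m at t = 2.62 s (rising) and t = 8.24 s (falling).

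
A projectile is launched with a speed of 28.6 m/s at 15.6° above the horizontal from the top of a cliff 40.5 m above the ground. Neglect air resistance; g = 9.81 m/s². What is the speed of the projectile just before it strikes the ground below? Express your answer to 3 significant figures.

40.2 m/s

v_x = 28.6 cos 15.6° = 27.55 m/s is unchanged throughout.
For the vertical component, v_y² = v_y0² + 2 g h = (7.691)² + 2×9.81×40.5 = 853.8, so |v_y| = 29.22 m/s.
Impact speed = √(v_x² + v_y²) = √(759.0 + 853.8) = 40.2 m/s.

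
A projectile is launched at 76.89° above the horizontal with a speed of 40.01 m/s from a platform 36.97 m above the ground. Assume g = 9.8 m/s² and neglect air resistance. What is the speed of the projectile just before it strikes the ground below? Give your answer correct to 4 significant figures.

v_x = 40.01 cos 76.89° = 9.0751 m/s is unchanged throughout.
For the vertical component, v_y² = v_y0² + 2 g h = (38.967)² + 2×9.8×36.97 = 2243.0, so |v_y| = 47.360 m/s.
Impact speed = √(v_x² + v_y²) = √(82.357 + 2243.0) = 48.22 m/s.

48.22 m/s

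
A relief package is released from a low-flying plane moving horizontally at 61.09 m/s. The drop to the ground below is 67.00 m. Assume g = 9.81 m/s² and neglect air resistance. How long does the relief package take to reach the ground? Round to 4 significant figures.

The horizontal speed doesn't affect the fall. With v_y0 = 0, h = ½ g t².
t = √(2 × 67.00 / 9.81) = √13.660 = 3.696 s.

3.696 s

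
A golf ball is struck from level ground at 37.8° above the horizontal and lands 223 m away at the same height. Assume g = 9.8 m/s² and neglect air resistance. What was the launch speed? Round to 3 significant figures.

47.5 m/s

On level ground, R = v₀² sin(2θ) / g, so v₀ = √(R g / sin 2θ).
sin(2 × 37.8°) = 0.9686.
v₀ = √(223 × 9.8 / 0.9686) = √2256 = 47.5 m/s.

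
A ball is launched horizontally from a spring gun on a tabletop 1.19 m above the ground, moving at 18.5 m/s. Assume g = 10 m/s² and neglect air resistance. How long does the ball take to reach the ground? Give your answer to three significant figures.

The horizontal speed doesn't affect the fall. With v_y0 = 0, h = ½ g t².
t = √(2 × 1.19 / 10) = √0.2380 = 0.488 s.

0.488 s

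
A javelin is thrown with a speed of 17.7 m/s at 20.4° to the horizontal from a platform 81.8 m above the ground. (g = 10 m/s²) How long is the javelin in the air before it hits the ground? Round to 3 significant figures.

Vertical component: v_y = 17.7 sin 20.4° = 6.170 m/s.
Taking up as positive with launch at y = 81.8 m, landing at y = 0: 0 = 81.8 + 6.170 t − ½(10) t².
Solving 5.000 t² − 6.170 t − 81.8 = 0 gives t = [6.170 + √(6.170² + 4·5.000·81.8)] / 10.00 = 4.71 s.

4.71 s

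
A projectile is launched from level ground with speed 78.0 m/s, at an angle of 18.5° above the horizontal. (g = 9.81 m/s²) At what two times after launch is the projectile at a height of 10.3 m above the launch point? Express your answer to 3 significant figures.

0.458 s and 4.59 s

v_y0 = 78.0 sin 18.5° = 24.75 m/s.
Set y = v_y0 t − ½ g t² = 10.3: 4.905 t² − 24.75 t + 10.3 = 0.
t = [24.75 ± √(612.6 − 202.1)] / 9.81 = (24.75 ± 20.26) / 9.81, giving t = 0.458 s or t = 4.59 s.
So the projectile is at 10.3 m at t = 0.458 s (rising) and t = 4.59 s (falling).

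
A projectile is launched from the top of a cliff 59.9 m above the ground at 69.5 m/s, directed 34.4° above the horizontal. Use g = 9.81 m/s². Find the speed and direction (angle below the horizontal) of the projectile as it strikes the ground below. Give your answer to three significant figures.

v_x = 69.5 cos 34.4° = 57.35 m/s (constant).
|v_y| at impact = √((39.27)² + 2×9.81×59.9) = 52.13 m/s.
Speed = √(57.35² + 52.13²) = 77.5 m/s; angle = arctan(52.13/57.35) = 42.3° below horizontal.

77.5 m/s at 42.3° below the horizontal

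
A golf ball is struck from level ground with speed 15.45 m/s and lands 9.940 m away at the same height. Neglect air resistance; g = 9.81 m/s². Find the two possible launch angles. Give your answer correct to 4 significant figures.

Level-ground range: R = v₀² sin(2θ)/g ⇒ sin 2θ = R g / v₀² = 9.940×9.81/15.45² = 0.4085.
2θ = arcsin(0.4085) = 24.111° or 180° − 24.111° = 155.889°.
So θ = 12.06° or θ = 77.94°.

12.06° and 77.94°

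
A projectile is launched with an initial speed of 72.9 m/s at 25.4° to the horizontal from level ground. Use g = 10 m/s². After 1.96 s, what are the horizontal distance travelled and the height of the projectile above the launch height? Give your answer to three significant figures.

x = 129 m, y = 42.1 m

v_x = 72.9 cos 25.4° = 65.85 m/s; v_y0 = 72.9 sin 25.4° = 31.27 m/s.
x = v_x t = 65.85 × 1.96 = 129 m.
y = v_y0 t − ½ g t² = 31.27×1.96 − 5.000×1.96² = 42.1 m.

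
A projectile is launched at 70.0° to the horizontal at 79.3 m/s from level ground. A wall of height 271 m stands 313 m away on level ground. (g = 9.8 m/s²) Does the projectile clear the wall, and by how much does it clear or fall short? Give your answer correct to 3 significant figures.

v_x = 79.3 cos 70.0° = 27.12 m/s; v_y0 = 79.3 sin 70.0° = 74.52 m/s.
Time to reach the wall: t = 313 / 27.12 = 11.54 s.
Height at that point: y = 74.52×11.54 − 4.900×11.54² = 207.4 m.
That is 271 − 207.4 = 63.6 m below the top of the wall, so the projectile does not clear it.

No — it falls 63.6 m short of clearing the wall.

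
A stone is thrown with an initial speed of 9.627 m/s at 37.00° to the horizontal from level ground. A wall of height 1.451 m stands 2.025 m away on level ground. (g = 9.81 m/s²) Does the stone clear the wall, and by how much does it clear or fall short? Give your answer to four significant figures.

v_x = 9.627 cos 37.00° = 7.6885 m/s; v_y0 = 9.627 sin 37.00° = 5.7937 m/s.
Time to reach the wall: t = 2.025 / 7.6885 = 0.26338 s.
Height at that point: y = 5.7937×0.26338 − 4.905×0.26338² = 1.1857 m.
That is 1.451 − 1.1857 = 0.2653 m below the top of the wall, so the stone does not clear it.

No — it falls 0.2653 m short of clearing the wall.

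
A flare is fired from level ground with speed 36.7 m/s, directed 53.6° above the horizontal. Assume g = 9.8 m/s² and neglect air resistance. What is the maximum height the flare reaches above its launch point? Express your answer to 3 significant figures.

Vertical component of launch velocity: v_y = 36.7 sin 53.6° = 29.54 m/s.
At the highest point the vertical velocity is zero, so v_y² = 2 g h_max.
h_max = (29.54)² / (2 × 9.8) = 872.6 / 19.60 = 44.5 m.

44.5 m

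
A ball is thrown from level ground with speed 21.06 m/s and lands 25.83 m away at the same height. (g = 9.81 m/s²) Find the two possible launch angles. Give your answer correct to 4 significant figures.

17.42° and 72.58°

Level-ground range: R = v₀² sin(2θ)/g ⇒ sin 2θ = R g / v₀² = 25.83×9.81/21.06² = 0.5713.
2θ = arcsin(0.5713) = 34.841° or 180° − 34.841° = 145.159°.
So θ = 17.42° or θ = 72.58°.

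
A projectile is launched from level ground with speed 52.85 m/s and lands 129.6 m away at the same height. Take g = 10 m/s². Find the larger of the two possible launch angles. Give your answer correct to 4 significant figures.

76.18°

Level-ground range: R = v₀² sin(2θ)/g ⇒ sin 2θ = R g / v₀² = 129.6×10/52.85² = 0.4640.
2θ = arcsin(0.4640) = 27.646° or 180° − 27.646° = 152.354°.
So θ = 13.82° or θ = 76.18°.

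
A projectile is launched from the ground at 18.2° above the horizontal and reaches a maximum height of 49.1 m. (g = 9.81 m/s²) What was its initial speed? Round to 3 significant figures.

At maximum height v_y = 0, so (v₀ sin θ)² = 2 g H.
v₀ sin 18.2° = √(2 × 9.81 × 49.1) = 31.04 m/s.
v₀ = 31.04 / sin 18.2° = 31.04 / 0.3123 = 99.4 m/s.

99.4 m/s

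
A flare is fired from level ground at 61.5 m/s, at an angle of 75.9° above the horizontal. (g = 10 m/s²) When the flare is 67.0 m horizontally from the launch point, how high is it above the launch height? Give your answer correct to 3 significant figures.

v_x = 61.5 cos 75.9° = 14.98 m/s, v_y0 = 61.5 sin 75.9° = 59.65 m/s.
Time to reach x = 67.0 m: t = x / v_x = 67.0 / 14.98 = 4.473 s.
y = v_y0 t − ½ g t² = 59.65×4.473 − 5.000×4.473² = 167 m.

167 m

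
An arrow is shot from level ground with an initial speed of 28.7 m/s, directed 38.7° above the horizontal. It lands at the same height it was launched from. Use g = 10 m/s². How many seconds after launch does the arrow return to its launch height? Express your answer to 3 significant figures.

3.59 s

Vertical component: v_y = 28.7 sin 38.7° = 17.94 m/s.
For a projectile landing at launch height, time of flight is t = 2 v_y / g = 2 × 17.94 / 10 = 3.59 s.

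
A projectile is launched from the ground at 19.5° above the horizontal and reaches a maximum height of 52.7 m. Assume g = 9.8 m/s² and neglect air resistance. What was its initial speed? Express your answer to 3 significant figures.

96.3 m/s

At maximum height v_y = 0, so (v₀ sin θ)² = 2 g H.
v₀ sin 19.5° = √(2 × 9.8 × 52.7) = 32.14 m/s.
v₀ = 32.14 / sin 19.5° = 32.14 / 0.3338 = 96.3 m/s.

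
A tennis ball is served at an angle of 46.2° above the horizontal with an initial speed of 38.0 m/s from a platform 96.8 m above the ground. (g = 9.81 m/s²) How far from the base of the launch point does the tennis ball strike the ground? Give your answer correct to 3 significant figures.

212 m

Components: v_x = 38.0 cos 46.2° = 26.30 m/s, v_y = 38.0 sin 46.2° = 27.43 m/s.
Vertical: 0 = 96.8 + 27.43 t − ½(9.81) t² ⇒ 4.905 t² − 27.43 t − 96.8 = 0.
t = [27.43 + √(752.4 + 1899)] / 9.810 = 8.045 s.
Horizontal: R = v_x · t = 26.30 × 8.045 = 212 m.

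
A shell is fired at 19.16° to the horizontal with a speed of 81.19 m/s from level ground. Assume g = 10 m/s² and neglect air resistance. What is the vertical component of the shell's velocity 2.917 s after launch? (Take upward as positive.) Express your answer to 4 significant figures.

Initial vertical component: v_y0 = 81.19 sin 19.16° = 26.647 m/s.
v_y(t) = v_y0 − g t = 26.647 − 10 × 2.917 = -2.523 m/s.

-2.523 m/s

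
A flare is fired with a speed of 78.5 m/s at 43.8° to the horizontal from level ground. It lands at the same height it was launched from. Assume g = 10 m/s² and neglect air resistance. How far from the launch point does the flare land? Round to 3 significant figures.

For level ground, R = v₀² sin(2θ) / g.
sin(2 × 43.8°) = sin 87.60° = 0.9991.
R = (78.5)² × 0.9991 / 10 = 616 m.

616 m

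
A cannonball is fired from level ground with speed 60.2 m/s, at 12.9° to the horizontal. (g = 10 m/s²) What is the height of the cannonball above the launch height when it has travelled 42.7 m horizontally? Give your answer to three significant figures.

7.13 m

v_x = 60.2 cos 12.9° = 58.68 m/s, v_y0 = 60.2 sin 12.9° = 13.44 m/s.
Time to reach x = 42.7 m: t = x / v_x = 42.7 / 58.68 = 0.7277 s.
y = v_y0 t − ½ g t² = 13.44×0.7277 − 5.000×0.7277² = 7.13 m.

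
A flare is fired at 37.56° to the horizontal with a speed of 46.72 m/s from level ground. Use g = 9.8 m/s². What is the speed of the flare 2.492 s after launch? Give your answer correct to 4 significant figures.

v_x = 46.72 cos 37.56° = 37.036 m/s (constant).
v_y(t) = 46.72 sin 37.56° − g t = 28.480 − 9.8 × 2.492 = 4.0584 m/s.
Speed = √(v_x² + v_y²) = √(1371.7 + 16.471) = 37.26 m/s.

37.26 m/s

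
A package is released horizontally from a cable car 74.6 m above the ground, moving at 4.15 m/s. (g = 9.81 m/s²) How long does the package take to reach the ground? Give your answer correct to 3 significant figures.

The horizontal speed doesn't affect the fall. With v_y0 = 0, h = ½ g t².
t = √(2 × 74.6 / 9.81) = √15.21 = 3.90 s.

3.90 s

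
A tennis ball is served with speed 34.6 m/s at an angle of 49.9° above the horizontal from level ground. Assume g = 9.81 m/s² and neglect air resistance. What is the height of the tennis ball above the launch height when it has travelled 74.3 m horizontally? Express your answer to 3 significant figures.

33.7 m

v_x = 34.6 cos 49.9° = 22.29 m/s, v_y0 = 34.6 sin 49.9° = 26.47 m/s.
Time to reach x = 74.3 m: t = x / v_x = 74.3 / 22.29 = 3.333 s.
y = v_y0 t − ½ g t² = 26.47×3.333 − 4.905×3.333² = 33.7 m.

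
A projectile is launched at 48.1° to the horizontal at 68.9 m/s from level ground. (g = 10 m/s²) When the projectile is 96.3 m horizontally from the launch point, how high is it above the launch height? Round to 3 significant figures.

85.4 m

v_x = 68.9 cos 48.1° = 46.01 m/s, v_y0 = 68.9 sin 48.1° = 51.28 m/s.
Time to reach x = 96.3 m: t = x / v_x = 96.3 / 46.01 = 2.093 s.
y = v_y0 t − ½ g t² = 51.28×2.093 − 5.000×2.093² = 85.4 m.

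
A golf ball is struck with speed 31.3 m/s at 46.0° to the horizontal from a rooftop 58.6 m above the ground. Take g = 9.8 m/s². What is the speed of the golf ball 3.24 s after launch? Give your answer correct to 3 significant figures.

v_x = 31.3 cos 46.0° = 21.74 m/s (constant).
v_y(t) = 31.3 sin 46.0° − g t = 22.52 − 9.8 × 3.24 = -9.232 m/s.
Speed = √(v_x² + v_y²) = √(472.6 + 85.23) = 23.6 m/s.

23.6 m/s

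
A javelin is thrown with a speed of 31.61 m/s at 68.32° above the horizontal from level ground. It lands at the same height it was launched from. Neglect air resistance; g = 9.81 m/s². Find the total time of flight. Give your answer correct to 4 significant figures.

Vertical component: v_y = 31.61 sin 68.32° = 29.374 m/s.
For a projectile landing at launch height, time of flight is t = 2 v_y / g = 2 × 29.374 / 9.81 = 5.989 s.

5.989 s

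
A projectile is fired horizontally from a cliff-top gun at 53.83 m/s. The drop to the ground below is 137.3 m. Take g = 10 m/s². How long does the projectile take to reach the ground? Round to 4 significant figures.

The horizontal speed doesn't affect the fall. With v_y0 = 0, h = ½ g t².
t = √(2 × 137.3 / 10) = √27.460 = 5.240 s.

5.240 s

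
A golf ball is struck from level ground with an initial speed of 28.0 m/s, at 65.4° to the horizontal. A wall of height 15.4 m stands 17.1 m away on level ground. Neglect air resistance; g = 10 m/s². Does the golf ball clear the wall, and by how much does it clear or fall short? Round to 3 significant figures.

v_x = 28.0 cos 65.4° = 11.66 m/s; v_y0 = 28.0 sin 65.4° = 25.46 m/s.
Time to reach the wall: t = 17.1 / 11.66 = 1.467 s.
Height at that point: y = 25.46×1.467 − 5.000×1.467² = 26.59 m.
That is 26.59 − 15.4 = 11.2 m above the top of the wall, so the golf ball clears it.

Yes — it clears the wall by 11.2 m.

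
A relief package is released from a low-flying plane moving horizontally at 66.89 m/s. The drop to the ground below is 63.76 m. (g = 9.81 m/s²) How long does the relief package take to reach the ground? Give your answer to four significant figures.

The horizontal speed doesn't affect the fall. With v_y0 = 0, h = ½ g t².
t = √(2 × 63.76 / 9.81) = √12.999 = 3.605 s.

3.605 s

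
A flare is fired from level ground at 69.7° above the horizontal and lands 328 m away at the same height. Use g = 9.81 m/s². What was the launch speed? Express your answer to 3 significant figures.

On level ground, R = v₀² sin(2θ) / g, so v₀ = √(R g / sin 2θ).
sin(2 × 69.7°) = 0.6508.
v₀ = √(328 × 9.81 / 0.6508) = √4944 = 70.3 m/s.

70.3 m/s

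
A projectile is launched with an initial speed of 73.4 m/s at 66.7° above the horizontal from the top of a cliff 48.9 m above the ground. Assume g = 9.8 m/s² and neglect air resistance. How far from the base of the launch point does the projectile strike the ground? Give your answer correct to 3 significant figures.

Components: v_x = 73.4 cos 66.7° = 29.03 m/s, v_y = 73.4 sin 66.7° = 67.41 m/s.
Vertical: 0 = 48.9 + 67.41 t − ½(9.8) t² ⇒ 4.900 t² − 67.41 t − 48.9 = 0.
t = [67.41 + √(4544 + 958.4)] / 9.800 = 14.45 s.
Horizontal: R = v_x · t = 29.03 × 14.45 = 419 m.

419 m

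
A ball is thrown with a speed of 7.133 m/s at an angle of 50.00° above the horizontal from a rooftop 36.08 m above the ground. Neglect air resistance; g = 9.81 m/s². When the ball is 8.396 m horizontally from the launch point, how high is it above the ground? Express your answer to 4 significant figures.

29.64 m

v_x = 7.133 cos 50.00° = 4.5850 m/s, v_y0 = 7.133 sin 50.00° = 5.4642 m/s.
Time to reach x = 8.396 m: t = x / v_x = 8.396 / 4.5850 = 1.8312 s.
y = 36.08 + v_y0 t − ½ g t² = 36.08 + 5.4642×1.8312 − 4.905×1.8312² = 29.64 m.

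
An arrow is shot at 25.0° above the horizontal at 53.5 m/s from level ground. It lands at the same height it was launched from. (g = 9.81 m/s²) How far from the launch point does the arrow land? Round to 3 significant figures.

224 m

Components: v_x = 53.5 cos 25.0° = 48.49 m/s, v_y = 53.5 sin 25.0° = 22.61 m/s.
Time of flight (same landing height): t = 2 v_y / g = 2 × 22.61 / 9.81 = 4.610 s.
Range: R = v_x · t = 48.49 × 4.610 = 224 m.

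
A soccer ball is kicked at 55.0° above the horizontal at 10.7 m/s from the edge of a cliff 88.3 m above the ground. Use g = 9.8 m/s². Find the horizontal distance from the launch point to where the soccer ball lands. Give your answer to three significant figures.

32.1 m

Components: v_x = 10.7 cos 55.0° = 6.137 m/s, v_y = 10.7 sin 55.0° = 8.765 m/s.
Vertical: 0 = 88.3 + 8.765 t − ½(9.8) t² ⇒ 4.900 t² − 8.765 t − 88.3 = 0.
t = [8.765 + √(76.83 + 1731)] / 9.800 = 5.233 s.
Horizontal: R = v_x · t = 6.137 × 5.233 = 32.1 m.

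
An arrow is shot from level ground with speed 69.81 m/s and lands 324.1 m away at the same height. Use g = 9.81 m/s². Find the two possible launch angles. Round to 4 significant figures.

Level-ground range: R = v₀² sin(2θ)/g ⇒ sin 2θ = R g / v₀² = 324.1×9.81/69.81² = 0.6524.
2θ = arcsin(0.6524) = 40.723° or 180° − 40.723° = 139.277°.
So θ = 20.36° or θ = 69.64°.

20.36° and 69.64°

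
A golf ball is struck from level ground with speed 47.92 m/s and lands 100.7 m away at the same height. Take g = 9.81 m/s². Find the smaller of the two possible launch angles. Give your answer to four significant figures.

Level-ground range: R = v₀² sin(2θ)/g ⇒ sin 2θ = R g / v₀² = 100.7×9.81/47.92² = 0.4302.
2θ = arcsin(0.4302) = 25.480° or 180° − 25.480° = 154.520°.
So θ = 12.74° or θ = 77.26°.

12.74°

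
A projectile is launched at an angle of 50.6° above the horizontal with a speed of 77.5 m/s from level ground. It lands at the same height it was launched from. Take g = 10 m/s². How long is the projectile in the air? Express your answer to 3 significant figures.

Vertical component: v_y = 77.5 sin 50.6° = 59.89 m/s.
For a projectile landing at launch height, time of flight is t = 2 v_y / g = 2 × 59.89 / 10 = 12.0 s.

12.0 s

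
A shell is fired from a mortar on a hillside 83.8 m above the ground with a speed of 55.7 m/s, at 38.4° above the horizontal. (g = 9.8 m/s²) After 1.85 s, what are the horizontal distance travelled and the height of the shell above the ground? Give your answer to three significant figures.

v_x = 55.7 cos 38.4° = 43.65 m/s; v_y0 = 55.7 sin 38.4° = 34.60 m/s.
x = v_x t = 43.65 × 1.85 = 80.8 m.
y = 83.8 + v_y0 t − ½ g t² = 131 m.

x = 80.8 m, y = 131 m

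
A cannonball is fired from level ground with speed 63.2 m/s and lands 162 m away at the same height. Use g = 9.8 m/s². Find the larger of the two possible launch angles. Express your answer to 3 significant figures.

78.3°

Level-ground range: R = v₀² sin(2θ)/g ⇒ sin 2θ = R g / v₀² = 162×9.8/63.2² = 0.3975.
2θ = arcsin(0.3975) = 23.42° or 180° − 23.42° = 156.58°.
So θ = 11.7° or θ = 78.3°.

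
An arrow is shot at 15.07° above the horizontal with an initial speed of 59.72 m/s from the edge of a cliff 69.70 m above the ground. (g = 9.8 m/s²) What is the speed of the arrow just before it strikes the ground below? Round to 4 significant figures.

v_x = 59.72 cos 15.07° = 57.666 m/s is unchanged throughout.
For the vertical component, v_y² = v_y0² + 2 g h = (15.527)² + 2×9.8×69.70 = 1607.2, so |v_y| = 40.090 m/s.
Impact speed = √(v_x² + v_y²) = √(3325.4 + 1607.2) = 70.23 m/s.

70.23 m/s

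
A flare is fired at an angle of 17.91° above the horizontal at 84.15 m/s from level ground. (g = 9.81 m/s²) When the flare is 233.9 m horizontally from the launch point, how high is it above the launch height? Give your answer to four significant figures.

v_x = 84.15 cos 17.91° = 80.072 m/s, v_y0 = 84.15 sin 17.91° = 25.878 m/s.
Time to reach x = 233.9 m: t = x / v_x = 233.9 / 80.072 = 2.9211 s.
y = v_y0 t − ½ g t² = 25.878×2.9211 − 4.905×2.9211² = 33.74 m.

33.74 m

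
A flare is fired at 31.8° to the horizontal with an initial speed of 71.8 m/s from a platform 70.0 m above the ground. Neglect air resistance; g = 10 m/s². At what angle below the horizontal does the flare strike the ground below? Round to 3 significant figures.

v_x = 71.8 cos 31.8° = 61.02 m/s.
At impact |v_y| = √(v_y0² + 2 g h) = √(37.84² + 2×10×70.0) = 53.22 m/s.
Angle below horizontal = arctan(|v_y| / v_x) = arctan(53.22 / 61.02) = 41.1°.

41.1°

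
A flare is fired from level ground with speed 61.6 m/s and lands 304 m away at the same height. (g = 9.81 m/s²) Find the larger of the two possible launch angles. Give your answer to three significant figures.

64.1°

Level-ground range: R = v₀² sin(2θ)/g ⇒ sin 2θ = R g / v₀² = 304×9.81/61.6² = 0.7859.
2θ = arcsin(0.7859) = 51.80° or 180° − 51.80° = 128.20°.
So θ = 25.9° or θ = 64.1°.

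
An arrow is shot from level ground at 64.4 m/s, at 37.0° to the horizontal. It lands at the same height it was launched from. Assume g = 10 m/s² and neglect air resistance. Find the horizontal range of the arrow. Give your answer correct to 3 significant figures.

Components: v_x = 64.4 cos 37.0° = 51.43 m/s, v_y = 64.4 sin 37.0° = 38.76 m/s.
Time of flight (same landing height): t = 2 v_y / g = 2 × 38.76 / 10 = 7.752 s.
Range: R = v_x · t = 51.43 × 7.752 = 399 m.

399 m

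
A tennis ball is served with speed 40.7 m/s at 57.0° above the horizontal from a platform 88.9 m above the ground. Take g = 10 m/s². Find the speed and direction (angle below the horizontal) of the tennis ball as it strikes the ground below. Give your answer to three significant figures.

v_x = 40.7 cos 57.0° = 22.17 m/s (constant).
|v_y| at impact = √((34.13)² + 2×10×88.9) = 54.25 m/s.
Speed = √(22.17² + 54.25²) = 58.6 m/s; angle = arctan(54.25/22.17) = 67.8° below horizontal.

58.6 m/s at 67.8° below the horizontal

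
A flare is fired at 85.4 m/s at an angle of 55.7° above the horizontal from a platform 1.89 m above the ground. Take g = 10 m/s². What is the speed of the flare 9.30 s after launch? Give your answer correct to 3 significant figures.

v_x = 85.4 cos 55.7° = 48.13 m/s (constant).
v_y(t) = 85.4 sin 55.7° − g t = 70.55 − 10 × 9.30 = -22.45 m/s.
Speed = √(v_x² + v_y²) = √(2316 + 504.0) = 53.1 m/s.

53.1 m/s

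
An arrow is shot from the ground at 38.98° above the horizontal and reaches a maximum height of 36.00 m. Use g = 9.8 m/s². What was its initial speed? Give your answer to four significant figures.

42.23 m/s

At maximum height v_y = 0, so (v₀ sin θ)² = 2 g H.
v₀ sin 38.98° = √(2 × 9.8 × 36.00) = 26.563 m/s.
v₀ = 26.563 / sin 38.98° = 26.563 / 0.6290 = 42.23 m/s.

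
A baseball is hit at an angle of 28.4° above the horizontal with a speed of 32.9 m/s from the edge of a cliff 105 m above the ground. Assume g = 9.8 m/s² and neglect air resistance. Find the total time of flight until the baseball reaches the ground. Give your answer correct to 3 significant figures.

Vertical component: v_y = 32.9 sin 28.4° = 15.65 m/s.
Taking up as positive with launch at y = 105 m, landing at y = 0: 0 = 105 + 15.65 t − ½(9.8) t².
Solving 4.900 t² − 15.65 t − 105 = 0 gives t = [15.65 + √(15.65² + 4·4.900·105)] / 9.800 = 6.49 s.

6.49 s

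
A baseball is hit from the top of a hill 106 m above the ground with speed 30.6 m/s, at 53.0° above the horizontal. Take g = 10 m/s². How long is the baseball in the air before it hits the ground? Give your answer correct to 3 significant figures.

Vertical component: v_y = 30.6 sin 53.0° = 24.44 m/s.
Taking up as positive with launch at y = 106 m, landing at y = 0: 0 = 106 + 24.44 t − ½(10) t².
Solving 5.000 t² − 24.44 t − 106 = 0 gives t = [24.44 + √(24.44² + 4·5.000·106)] / 10.00 = 7.66 s.

7.66 s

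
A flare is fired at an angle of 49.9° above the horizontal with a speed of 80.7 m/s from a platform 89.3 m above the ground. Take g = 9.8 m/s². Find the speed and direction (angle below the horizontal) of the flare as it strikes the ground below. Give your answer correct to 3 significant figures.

90.9 m/s at 55.1° below the horizontal

v_x = 80.7 cos 49.9° = 51.98 m/s (constant).
|v_y| at impact = √((61.73)² + 2×9.8×89.3) = 74.57 m/s.
Speed = √(51.98² + 74.57²) = 90.9 m/s; angle = arctan(74.57/51.98) = 55.1° below horizontal.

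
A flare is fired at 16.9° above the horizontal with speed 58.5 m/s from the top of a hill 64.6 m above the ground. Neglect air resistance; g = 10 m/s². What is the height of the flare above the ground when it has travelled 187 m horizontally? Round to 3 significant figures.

v_x = 58.5 cos 16.9° = 55.97 m/s, v_y0 = 58.5 sin 16.9° = 17.01 m/s.
Time to reach x = 187 m: t = x / v_x = 187 / 55.97 = 3.341 s.
y = 64.6 + v_y0 t − ½ g t² = 64.6 + 17.01×3.341 − 5.000×3.341² = 65.6 m.

65.6 m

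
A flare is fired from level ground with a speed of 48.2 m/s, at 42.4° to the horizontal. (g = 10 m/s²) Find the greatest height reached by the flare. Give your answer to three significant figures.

52.8 m

Vertical component of launch velocity: v_y = 48.2 sin 42.4° = 32.50 m/s.
At the highest point the vertical velocity is zero, so v_y² = 2 g h_max.
h_max = (32.50)² / (2 × 10) = 1056 / 20.00 = 52.8 m.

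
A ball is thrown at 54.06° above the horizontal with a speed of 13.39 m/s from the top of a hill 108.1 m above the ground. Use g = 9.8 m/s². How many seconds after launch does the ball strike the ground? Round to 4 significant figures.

5.932 s

Vertical component: v_y = 13.39 sin 54.06° = 10.841 m/s.
Taking up as positive with launch at y = 108.1 m, landing at y = 0: 0 = 108.1 + 10.841 t − ½(9.8) t².
Solving 4.900 t² − 10.841 t − 108.1 = 0 gives t = [10.841 + √(10.841² + 4·4.900·108.1)] / 9.800 = 5.932 s.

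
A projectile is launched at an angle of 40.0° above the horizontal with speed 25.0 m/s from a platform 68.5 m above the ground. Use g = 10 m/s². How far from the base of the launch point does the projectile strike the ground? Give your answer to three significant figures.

Components: v_x = 25.0 cos 40.0° = 19.15 m/s, v_y = 25.0 sin 40.0° = 16.07 m/s.
Vertical: 0 = 68.5 + 16.07 t − ½(10) t² ⇒ 5.000 t² − 16.07 t − 68.5 = 0.
t = [16.07 + √(258.2 + 1370)] / 10.00 = 5.642 s.
Horizontal: R = v_x · t = 19.15 × 5.642 = 108 m.

108 m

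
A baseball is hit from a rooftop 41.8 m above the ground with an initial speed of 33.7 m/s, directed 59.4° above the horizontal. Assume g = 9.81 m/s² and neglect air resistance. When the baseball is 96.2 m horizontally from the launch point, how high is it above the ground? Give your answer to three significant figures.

50.2 m

v_x = 33.7 cos 59.4° = 17.15 m/s, v_y0 = 33.7 sin 59.4° = 29.01 m/s.
Time to reach x = 96.2 m: t = x / v_x = 96.2 / 17.15 = 5.609 s.
y = 41.8 + v_y0 t − ½ g t² = 41.8 + 29.01×5.609 − 4.905×5.609² = 50.2 m.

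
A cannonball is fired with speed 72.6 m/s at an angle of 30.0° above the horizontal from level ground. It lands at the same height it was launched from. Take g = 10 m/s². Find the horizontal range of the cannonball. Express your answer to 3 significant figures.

For level ground, R = v₀² sin(2θ) / g.
sin(2 × 30.0°) = sin 60.00° = 0.8660.
R = (72.6)² × 0.8660 / 10 = 456 m.

456 m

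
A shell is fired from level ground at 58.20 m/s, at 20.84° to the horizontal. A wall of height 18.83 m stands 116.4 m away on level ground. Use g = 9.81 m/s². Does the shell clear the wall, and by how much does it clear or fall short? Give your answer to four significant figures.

Yes — it clears the wall by 3.016 m.

v_x = 58.20 cos 20.84° = 54.392 m/s; v_y0 = 58.20 sin 20.84° = 20.705 m/s.
Time to reach the wall: t = 116.4 / 54.392 = 2.1400 s.
Height at that point: y = 20.705×2.1400 − 4.905×2.1400² = 21.846 m.
That is 21.846 − 18.83 = 3.016 m above the top of the wall, so the shell clears it.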